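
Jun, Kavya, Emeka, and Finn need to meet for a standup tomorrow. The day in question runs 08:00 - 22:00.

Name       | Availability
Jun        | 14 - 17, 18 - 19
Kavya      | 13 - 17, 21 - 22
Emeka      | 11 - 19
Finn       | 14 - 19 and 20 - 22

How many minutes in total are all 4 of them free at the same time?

Jun ∩ Kavya: 14:00-17:00.
Jun ∩ Kavya ∩ Emeka: 14:00-17:00.
Jun ∩ Kavya ∩ Emeka ∩ Finn: 14:00-17:00.
That's a single block of 180 minutes.

180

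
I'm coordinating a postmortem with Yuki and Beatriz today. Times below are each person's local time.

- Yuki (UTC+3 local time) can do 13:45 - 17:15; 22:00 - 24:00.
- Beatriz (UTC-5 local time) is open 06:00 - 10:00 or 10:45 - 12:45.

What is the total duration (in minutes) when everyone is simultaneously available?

Yuki in UTC: 10:45-14:15, 19:00-21:00 (subtract 3h to convert from UTC+3).
Beatriz in UTC: 11:00-15:00, 15:45-17:45 (add 5h to convert from UTC-5).
Yuki ∩ Beatriz: 11:00-14:15.
Those are the intersection windows.
That's a single block of 195 minutes.

195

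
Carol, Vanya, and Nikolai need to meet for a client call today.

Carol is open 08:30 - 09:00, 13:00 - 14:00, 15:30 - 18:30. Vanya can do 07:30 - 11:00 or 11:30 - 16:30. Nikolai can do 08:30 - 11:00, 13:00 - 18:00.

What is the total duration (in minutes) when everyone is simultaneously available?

150

Carol ∩ Vanya: 08:30-09:00, 13:00-14:00, 15:30-16:30.
Carol ∩ Vanya ∩ Nikolai: 08:30-09:00, 13:00-14:00, 15:30-16:30.
So the common availability across everyone is 08:30-09:00, 13:00-14:00, 15:30-16:30.
Summing the common windows: 30 + 60 + 60 = 150 minutes.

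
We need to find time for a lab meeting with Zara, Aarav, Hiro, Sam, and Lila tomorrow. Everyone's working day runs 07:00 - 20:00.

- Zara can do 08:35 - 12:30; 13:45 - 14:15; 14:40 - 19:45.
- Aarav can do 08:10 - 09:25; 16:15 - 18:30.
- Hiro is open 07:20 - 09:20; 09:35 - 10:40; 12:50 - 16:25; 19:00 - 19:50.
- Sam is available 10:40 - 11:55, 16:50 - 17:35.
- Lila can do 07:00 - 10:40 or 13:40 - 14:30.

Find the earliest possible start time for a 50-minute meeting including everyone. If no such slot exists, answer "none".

Zara ∩ Aarav: 08:35-09:25, 16:15-18:30.
Zara ∩ Aarav ∩ Hiro: 08:35-09:20, 16:15-16:25.
Zara ∩ Aarav ∩ Hiro ∩ Sam: ∅.
Zara ∩ Aarav ∩ Hiro ∩ Sam ∩ Lila: ∅.
There is no time when everyone is free.
No common window is at least 50 minutes long.

none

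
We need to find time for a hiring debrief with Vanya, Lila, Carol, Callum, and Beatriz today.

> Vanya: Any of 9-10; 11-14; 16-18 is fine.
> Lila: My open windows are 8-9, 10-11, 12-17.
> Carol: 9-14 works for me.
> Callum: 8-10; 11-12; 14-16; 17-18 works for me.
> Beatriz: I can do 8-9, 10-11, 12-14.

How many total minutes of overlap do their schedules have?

Vanya ∩ Lila: 12:00-14:00, 16:00-17:00.
Vanya ∩ Lila ∩ Carol: 12:00-14:00.
Vanya ∩ Lila ∩ Carol ∩ Callum: ∅.
Vanya ∩ Lila ∩ Carol ∩ Callum ∩ Beatriz: ∅.
There is no time when everyone is free.
There is no common window, so the total is 0 minutes.

0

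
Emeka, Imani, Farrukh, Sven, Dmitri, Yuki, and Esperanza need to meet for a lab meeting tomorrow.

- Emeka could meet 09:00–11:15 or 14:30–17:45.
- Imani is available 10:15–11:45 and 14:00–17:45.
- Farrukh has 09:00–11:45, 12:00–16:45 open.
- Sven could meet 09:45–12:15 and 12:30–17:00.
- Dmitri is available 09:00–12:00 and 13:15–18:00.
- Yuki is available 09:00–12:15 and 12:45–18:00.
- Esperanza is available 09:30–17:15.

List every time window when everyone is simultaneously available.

Emeka ∩ Imani: 10:15-11:15, 14:30-17:45.
Emeka ∩ Imani ∩ Farrukh: 10:15-11:15, 14:30-16:45.
Emeka ∩ Imani ∩ Farrukh ∩ Sven: 10:15-11:15, 14:30-16:45.
Emeka ∩ Imani ∩ Farrukh ∩ Sven ∩ Dmitri: 10:15-11:15, 14:30-16:45.
Emeka ∩ Imani ∩ Farrukh ∩ Sven ∩ Dmitri ∩ Yuki: 10:15-11:15, 14:30-16:45.
Emeka ∩ Imani ∩ Farrukh ∩ Sven ∩ Dmitri ∩ Yuki ∩ Esperanza: 10:15-11:15, 14:30-16:45.

10:15-11:15, 14:30-16:45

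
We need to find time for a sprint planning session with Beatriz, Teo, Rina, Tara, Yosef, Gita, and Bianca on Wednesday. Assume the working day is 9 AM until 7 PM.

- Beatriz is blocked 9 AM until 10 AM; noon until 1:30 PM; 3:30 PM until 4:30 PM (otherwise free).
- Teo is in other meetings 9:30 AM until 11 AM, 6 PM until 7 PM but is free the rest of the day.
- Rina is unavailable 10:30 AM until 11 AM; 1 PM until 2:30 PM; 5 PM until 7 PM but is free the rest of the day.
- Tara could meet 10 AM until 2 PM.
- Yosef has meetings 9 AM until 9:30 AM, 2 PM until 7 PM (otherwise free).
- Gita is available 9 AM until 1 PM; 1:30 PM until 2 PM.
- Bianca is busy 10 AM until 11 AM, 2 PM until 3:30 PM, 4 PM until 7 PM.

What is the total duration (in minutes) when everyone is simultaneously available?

60

Beatriz free: 10:00-12:00, 13:30-15:30, 16:30-19:00 (invert busy blocks within the working day).
Teo free: 09:00-09:30, 11:00-18:00 (invert busy blocks within the working day).
Rina free: 09:00-10:30, 11:00-13:00, 14:30-17:00 (invert busy blocks within the working day).
Tara free: 10:00-14:00.
Yosef free: 09:30-14:00 (invert busy blocks within the working day).
Gita free: 09:00-13:00, 13:30-14:00.
Bianca free: 09:00-10:00, 11:00-14:00, 15:30-16:00 (invert busy blocks within the working day).
Beatriz ∩ Teo: 11:00-12:00, 13:30-15:30, 16:30-18:00.
Beatriz ∩ Teo ∩ Rina: 11:00-12:00, 14:30-15:30, 16:30-17:00.
Beatriz ∩ Teo ∩ Rina ∩ Tara: 11:00-12:00.
Beatriz ∩ Teo ∩ Rina ∩ Tara ∩ Yosef: 11:00-12:00.
Beatriz ∩ Teo ∩ Rina ∩ Tara ∩ Yosef ∩ Gita: 11:00-12:00.
Beatriz ∩ Teo ∩ Rina ∩ Tara ∩ Yosef ∩ Gita ∩ Bianca: 11:00-12:00.
That's a single block of 60 minutes.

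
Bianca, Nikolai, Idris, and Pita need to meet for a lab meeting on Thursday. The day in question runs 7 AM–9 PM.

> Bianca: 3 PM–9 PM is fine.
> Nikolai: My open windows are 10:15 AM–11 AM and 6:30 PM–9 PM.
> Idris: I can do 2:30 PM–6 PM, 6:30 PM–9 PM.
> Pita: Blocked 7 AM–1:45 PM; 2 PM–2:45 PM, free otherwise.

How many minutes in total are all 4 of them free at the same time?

150

Bianca free: 15:00-21:00.
Nikolai free: 10:15-11:00, 18:30-21:00.
Idris free: 14:30-18:00, 18:30-21:00.
Pita free: 13:45-14:00, 14:45-21:00 (invert busy blocks within the working day).
Bianca ∩ Nikolai: 18:30-21:00.
Bianca ∩ Nikolai ∩ Idris: 18:30-21:00.
Bianca ∩ Nikolai ∩ Idris ∩ Pita: 18:30-21:00.
That's a single block of 150 minutes.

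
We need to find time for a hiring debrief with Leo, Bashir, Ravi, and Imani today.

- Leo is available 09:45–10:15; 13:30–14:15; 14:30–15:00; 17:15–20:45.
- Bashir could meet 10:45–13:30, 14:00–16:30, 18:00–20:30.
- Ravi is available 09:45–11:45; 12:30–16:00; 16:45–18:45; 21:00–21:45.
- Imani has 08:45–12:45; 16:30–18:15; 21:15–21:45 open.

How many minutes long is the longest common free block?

Leo ∩ Bashir: 14:00-14:15, 14:30-15:00, 18:00-20:30.
Leo ∩ Bashir ∩ Ravi: 14:00-14:15, 14:30-15:00, 18:00-18:45.
Leo ∩ Bashir ∩ Ravi ∩ Imani: 18:00-18:15.
The longest is 18:00-18:15 at 15 minutes.

15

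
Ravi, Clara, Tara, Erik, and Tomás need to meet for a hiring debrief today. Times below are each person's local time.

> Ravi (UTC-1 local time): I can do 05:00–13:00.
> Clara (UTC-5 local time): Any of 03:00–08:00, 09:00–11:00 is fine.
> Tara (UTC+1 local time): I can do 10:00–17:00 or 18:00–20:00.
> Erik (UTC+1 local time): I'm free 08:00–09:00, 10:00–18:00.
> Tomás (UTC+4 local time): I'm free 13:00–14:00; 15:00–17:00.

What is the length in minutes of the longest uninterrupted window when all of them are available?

120

Ravi in UTC: 06:00-14:00 (add 1h to convert from UTC-1).
Clara in UTC: 08:00-13:00, 14:00-16:00 (add 5h to convert from UTC-5).
Tara in UTC: 09:00-16:00, 17:00-19:00 (subtract 1h to convert from UTC+1).
Erik in UTC: 07:00-08:00, 09:00-17:00 (subtract 1h to convert from UTC+1).
Tomás in UTC: 09:00-10:00, 11:00-13:00 (subtract 4h to convert from UTC+4).
Ravi ∩ Clara: 08:00-13:00.
Ravi ∩ Clara ∩ Tara: 09:00-13:00.
Ravi ∩ Clara ∩ Tara ∩ Erik: 09:00-13:00.
Ravi ∩ Clara ∩ Tara ∩ Erik ∩ Tomás: 09:00-10:00, 11:00-13:00.
The longest is 11:00-13:00 at 120 minutes.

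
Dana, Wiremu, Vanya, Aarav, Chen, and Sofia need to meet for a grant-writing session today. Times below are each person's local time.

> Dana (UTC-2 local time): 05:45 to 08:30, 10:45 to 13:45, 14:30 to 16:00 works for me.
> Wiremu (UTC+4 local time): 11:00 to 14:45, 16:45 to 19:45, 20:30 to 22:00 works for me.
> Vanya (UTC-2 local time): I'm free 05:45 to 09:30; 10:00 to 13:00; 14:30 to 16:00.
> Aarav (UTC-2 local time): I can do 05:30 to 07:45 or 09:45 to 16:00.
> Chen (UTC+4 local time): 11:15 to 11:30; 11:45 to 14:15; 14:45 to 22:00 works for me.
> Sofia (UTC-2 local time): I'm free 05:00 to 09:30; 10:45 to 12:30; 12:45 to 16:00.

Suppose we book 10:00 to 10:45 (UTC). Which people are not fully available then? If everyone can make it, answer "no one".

Dana in UTC: 07:45-10:30, 12:45-15:45, 16:30-18:00 (add 2h to convert from UTC-2).
Wiremu in UTC: 07:00-10:45, 12:45-15:45, 16:30-18:00 (subtract 4h to convert from UTC+4).
Vanya in UTC: 07:45-11:30, 12:00-15:00, 16:30-18:00 (add 2h to convert from UTC-2).
Aarav in UTC: 07:30-09:45, 11:45-18:00 (add 2h to convert from UTC-2).
Chen in UTC: 07:15-07:30, 07:45-10:15, 10:45-18:00 (subtract 4h to convert from UTC+4).
Sofia in UTC: 07:00-11:30, 12:45-14:30, 14:45-18:00 (add 2h to convert from UTC-2).
Dana: not fully free for 10:00-10:45. Wiremu: free for 10:00-10:45. Vanya: free for 10:00-10:45. Aarav: not fully free for 10:00-10:45. Chen: not fully free for 10:00-10:45. Sofia: free for 10:00-10:45.

Aarav, Chen, Dana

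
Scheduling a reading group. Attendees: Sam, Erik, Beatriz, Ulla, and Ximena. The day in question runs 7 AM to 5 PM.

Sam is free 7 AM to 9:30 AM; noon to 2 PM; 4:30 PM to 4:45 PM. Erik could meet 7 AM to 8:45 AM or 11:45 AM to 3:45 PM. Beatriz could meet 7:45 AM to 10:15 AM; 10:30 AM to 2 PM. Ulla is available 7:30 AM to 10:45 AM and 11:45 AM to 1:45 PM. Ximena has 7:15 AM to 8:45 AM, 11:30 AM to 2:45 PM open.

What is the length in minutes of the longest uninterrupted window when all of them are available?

Sam ∩ Erik: 07:00-08:45, 12:00-14:00.
Sam ∩ Erik ∩ Beatriz: 07:45-08:45, 12:00-14:00.
Sam ∩ Erik ∩ Beatriz ∩ Ulla: 07:45-08:45, 12:00-13:45.
Sam ∩ Erik ∩ Beatriz ∩ Ulla ∩ Ximena: 07:45-08:45, 12:00-13:45.
The longest is 12:00-13:45 at 105 minutes.

105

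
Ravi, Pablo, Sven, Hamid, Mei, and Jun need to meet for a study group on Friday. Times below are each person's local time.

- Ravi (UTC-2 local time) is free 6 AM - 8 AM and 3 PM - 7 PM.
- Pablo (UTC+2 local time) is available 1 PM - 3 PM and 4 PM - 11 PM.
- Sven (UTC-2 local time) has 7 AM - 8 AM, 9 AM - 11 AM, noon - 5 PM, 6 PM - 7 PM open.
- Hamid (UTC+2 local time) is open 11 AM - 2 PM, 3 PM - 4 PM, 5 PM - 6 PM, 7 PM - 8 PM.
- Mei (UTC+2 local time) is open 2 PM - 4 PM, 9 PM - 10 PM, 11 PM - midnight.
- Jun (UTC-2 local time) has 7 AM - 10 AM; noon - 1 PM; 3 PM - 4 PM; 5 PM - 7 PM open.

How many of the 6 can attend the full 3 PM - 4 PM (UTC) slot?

Ravi in UTC: 08:00-10:00, 17:00-21:00 (add 2h to convert from UTC-2).
Pablo in UTC: 11:00-13:00, 14:00-21:00 (subtract 2h to convert from UTC+2).
Sven in UTC: 09:00-10:00, 11:00-13:00, 14:00-19:00, 20:00-21:00 (add 2h to convert from UTC-2).
Hamid in UTC: 09:00-12:00, 13:00-14:00, 15:00-16:00, 17:00-18:00 (subtract 2h to convert from UTC+2).
Mei in UTC: 12:00-14:00, 19:00-20:00, 21:00-22:00 (subtract 2h to convert from UTC+2).
Jun in UTC: 09:00-12:00, 14:00-15:00, 17:00-18:00, 19:00-21:00 (add 2h to convert from UTC-2).
Pablo, Sven, and Hamid can make the full 15:00-16:00 slot — that's 3.

3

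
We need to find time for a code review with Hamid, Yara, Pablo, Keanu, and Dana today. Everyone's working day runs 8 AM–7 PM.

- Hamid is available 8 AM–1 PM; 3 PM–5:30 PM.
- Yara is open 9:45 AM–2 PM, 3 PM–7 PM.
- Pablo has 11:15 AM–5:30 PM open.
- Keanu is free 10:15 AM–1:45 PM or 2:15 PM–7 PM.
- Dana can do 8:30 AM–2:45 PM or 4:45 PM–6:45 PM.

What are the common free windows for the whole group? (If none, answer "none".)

11:15-13:00, 16:45-17:30

Hamid ∩ Yara: 09:45-13:00, 15:00-17:30.
Hamid ∩ Yara ∩ Pablo: 11:15-13:00, 15:00-17:30.
Hamid ∩ Yara ∩ Pablo ∩ Keanu: 11:15-13:00, 15:00-17:30.
Hamid ∩ Yara ∩ Pablo ∩ Keanu ∩ Dana: 11:15-13:00, 16:45-17:30.
Those are the intersection windows.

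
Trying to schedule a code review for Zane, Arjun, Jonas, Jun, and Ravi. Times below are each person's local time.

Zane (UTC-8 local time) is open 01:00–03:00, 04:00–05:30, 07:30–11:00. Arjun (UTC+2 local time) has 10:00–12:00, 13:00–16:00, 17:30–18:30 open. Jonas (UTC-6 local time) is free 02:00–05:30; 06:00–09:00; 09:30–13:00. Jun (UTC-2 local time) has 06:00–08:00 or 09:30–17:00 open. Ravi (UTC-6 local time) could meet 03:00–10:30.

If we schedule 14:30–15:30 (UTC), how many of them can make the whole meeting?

Zane in UTC: 09:00-11:00, 12:00-13:30, 15:30-19:00 (add 8h to convert from UTC-8).
Arjun in UTC: 08:00-10:00, 11:00-14:00, 15:30-16:30 (subtract 2h to convert from UTC+2).
Jonas in UTC: 08:00-11:30, 12:00-15:00, 15:30-19:00 (add 6h to convert from UTC-6).
Jun in UTC: 08:00-10:00, 11:30-19:00 (add 2h to convert from UTC-2).
Ravi in UTC: 09:00-16:30 (add 6h to convert from UTC-6).
Jun and Ravi can make the full 14:30-15:30 slot — that's 2.

2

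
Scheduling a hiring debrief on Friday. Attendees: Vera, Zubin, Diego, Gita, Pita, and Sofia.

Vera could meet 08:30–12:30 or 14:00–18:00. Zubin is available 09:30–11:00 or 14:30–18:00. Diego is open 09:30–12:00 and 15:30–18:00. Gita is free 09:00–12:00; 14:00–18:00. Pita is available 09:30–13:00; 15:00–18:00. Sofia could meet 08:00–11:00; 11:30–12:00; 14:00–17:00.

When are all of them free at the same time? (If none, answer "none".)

09:30-11:00, 15:30-17:00

Vera ∩ Zubin: 09:30-11:00, 14:30-18:00.
Vera ∩ Zubin ∩ Diego: 09:30-11:00, 15:30-18:00.
Vera ∩ Zubin ∩ Diego ∩ Gita: 09:30-11:00, 15:30-18:00.
Vera ∩ Zubin ∩ Diego ∩ Gita ∩ Pita: 09:30-11:00, 15:30-18:00.
Vera ∩ Zubin ∩ Diego ∩ Gita ∩ Pita ∩ Sofia: 09:30-11:00, 15:30-17:00.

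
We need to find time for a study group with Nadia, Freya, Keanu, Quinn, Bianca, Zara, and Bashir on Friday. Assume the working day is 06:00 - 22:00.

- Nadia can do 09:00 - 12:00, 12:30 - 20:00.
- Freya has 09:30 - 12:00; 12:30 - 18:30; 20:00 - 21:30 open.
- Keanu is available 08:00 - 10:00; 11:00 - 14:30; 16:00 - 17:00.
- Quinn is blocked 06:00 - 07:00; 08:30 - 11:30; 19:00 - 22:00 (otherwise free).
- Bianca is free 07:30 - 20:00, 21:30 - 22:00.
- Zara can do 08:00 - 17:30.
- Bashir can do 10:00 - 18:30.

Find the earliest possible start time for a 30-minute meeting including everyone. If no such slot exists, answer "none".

11:30

Nadia free: 09:00-12:00, 12:30-20:00.
Freya free: 09:30-12:00, 12:30-18:30, 20:00-21:30.
Keanu free: 08:00-10:00, 11:00-14:30, 16:00-17:00.
Quinn free: 07:00-08:30, 11:30-19:00 (invert busy blocks within the working day).
Bianca free: 07:30-20:00, 21:30-22:00.
Zara free: 08:00-17:30.
Bashir free: 10:00-18:30.
Nadia ∩ Freya: 09:30-12:00, 12:30-18:30.
Nadia ∩ Freya ∩ Keanu: 09:30-10:00, 11:00-12:00, 12:30-14:30, 16:00-17:00.
Nadia ∩ Freya ∩ Keanu ∩ Quinn: 11:30-12:00, 12:30-14:30, 16:00-17:00.
Nadia ∩ Freya ∩ Keanu ∩ Quinn ∩ Bianca: 11:30-12:00, 12:30-14:30, 16:00-17:00.
Nadia ∩ Freya ∩ Keanu ∩ Quinn ∩ Bianca ∩ Zara: 11:30-12:00, 12:30-14:30, 16:00-17:00.
Nadia ∩ Freya ∩ Keanu ∩ Quinn ∩ Bianca ∩ Zara ∩ Bashir: 11:30-12:00, 12:30-14:30, 16:00-17:00.
So the common availability across everyone is 11:30-12:00, 12:30-14:30, 16:00-17:00.
The first common window of at least 30 minutes is 11:30-12:00, so the earliest start is 11:30.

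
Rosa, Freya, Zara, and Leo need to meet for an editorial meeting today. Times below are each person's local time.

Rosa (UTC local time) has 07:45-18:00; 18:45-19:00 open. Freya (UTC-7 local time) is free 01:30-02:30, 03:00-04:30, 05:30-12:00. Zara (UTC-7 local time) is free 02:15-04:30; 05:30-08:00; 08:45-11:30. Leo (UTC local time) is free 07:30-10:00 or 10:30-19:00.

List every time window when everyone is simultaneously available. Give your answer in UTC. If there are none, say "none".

Rosa in UTC: 07:45-18:00, 18:45-19:00.
Freya in UTC: 08:30-09:30, 10:00-11:30, 12:30-19:00 (add 7h to convert from UTC-7).
Zara in UTC: 09:15-11:30, 12:30-15:00, 15:45-18:30 (add 7h to convert from UTC-7).
Leo in UTC: 07:30-10:00, 10:30-19:00.
Rosa ∩ Freya: 08:30-09:30, 10:00-11:30, 12:30-18:00, 18:45-19:00.
Rosa ∩ Freya ∩ Zara: 09:15-09:30, 10:00-11:30, 12:30-15:00, 15:45-18:00.
Rosa ∩ Freya ∩ Zara ∩ Leo: 09:15-09:30, 10:30-11:30, 12:30-15:00, 15:45-18:00.

09:15-09:30, 10:30-11:30, 12:30-15:00, 15:45-18:00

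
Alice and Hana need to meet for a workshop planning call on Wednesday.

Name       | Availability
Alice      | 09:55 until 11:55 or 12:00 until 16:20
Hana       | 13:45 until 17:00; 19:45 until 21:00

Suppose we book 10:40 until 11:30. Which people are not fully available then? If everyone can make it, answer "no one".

Hana

Alice: free for 10:40-11:30. Hana: not fully free for 10:40-11:30.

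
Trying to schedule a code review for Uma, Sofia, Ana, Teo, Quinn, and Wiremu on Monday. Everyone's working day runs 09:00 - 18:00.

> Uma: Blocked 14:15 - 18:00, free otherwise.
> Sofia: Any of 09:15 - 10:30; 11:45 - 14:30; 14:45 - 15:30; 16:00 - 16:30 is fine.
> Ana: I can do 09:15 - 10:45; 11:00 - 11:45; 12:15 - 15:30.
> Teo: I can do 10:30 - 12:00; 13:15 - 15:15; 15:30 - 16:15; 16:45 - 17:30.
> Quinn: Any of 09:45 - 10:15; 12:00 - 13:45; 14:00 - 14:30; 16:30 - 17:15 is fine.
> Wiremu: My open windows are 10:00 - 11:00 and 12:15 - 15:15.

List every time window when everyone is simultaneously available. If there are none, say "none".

Uma free: 09:00-14:15 (invert busy blocks within the working day).
Sofia free: 09:15-10:30, 11:45-14:30, 14:45-15:30, 16:00-16:30.
Ana free: 09:15-10:45, 11:00-11:45, 12:15-15:30.
Teo free: 10:30-12:00, 13:15-15:15, 15:30-16:15, 16:45-17:30.
Quinn free: 09:45-10:15, 12:00-13:45, 14:00-14:30, 16:30-17:15.
Wiremu free: 10:00-11:00, 12:15-15:15.
Uma ∩ Sofia: 09:15-10:30, 11:45-14:15.
Uma ∩ Sofia ∩ Ana: 09:15-10:30, 12:15-14:15.
Uma ∩ Sofia ∩ Ana ∩ Teo: 13:15-14:15.
Uma ∩ Sofia ∩ Ana ∩ Teo ∩ Quinn: 13:15-13:45, 14:00-14:15.
Uma ∩ Sofia ∩ Ana ∩ Teo ∩ Quinn ∩ Wiremu: 13:15-13:45, 14:00-14:15.

13:15-13:45, 14:00-14:15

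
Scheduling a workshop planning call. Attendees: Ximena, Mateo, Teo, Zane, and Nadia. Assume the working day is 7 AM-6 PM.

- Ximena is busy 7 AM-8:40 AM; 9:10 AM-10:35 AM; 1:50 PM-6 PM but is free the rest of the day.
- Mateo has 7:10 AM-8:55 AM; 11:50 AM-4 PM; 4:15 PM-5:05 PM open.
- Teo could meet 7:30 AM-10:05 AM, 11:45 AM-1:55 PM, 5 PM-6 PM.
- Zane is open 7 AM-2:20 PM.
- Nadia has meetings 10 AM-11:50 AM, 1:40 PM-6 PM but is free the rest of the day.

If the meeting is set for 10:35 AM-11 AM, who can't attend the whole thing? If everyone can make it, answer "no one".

Mateo, Nadia, Teo

Ximena free: 08:40-09:10, 10:35-13:50 (invert busy blocks within the working day).
Mateo free: 07:10-08:55, 11:50-16:00, 16:15-17:05.
Teo free: 07:30-10:05, 11:45-13:55, 17:00-18:00.
Zane free: 07:00-14:20.
Nadia free: 07:00-10:00, 11:50-13:40 (invert busy blocks within the working day).
Ximena: free for 10:35-11:00. Mateo: not fully free for 10:35-11:00. Teo: not fully free for 10:35-11:00. Zane: free for 10:35-11:00. Nadia: not fully free for 10:35-11:00.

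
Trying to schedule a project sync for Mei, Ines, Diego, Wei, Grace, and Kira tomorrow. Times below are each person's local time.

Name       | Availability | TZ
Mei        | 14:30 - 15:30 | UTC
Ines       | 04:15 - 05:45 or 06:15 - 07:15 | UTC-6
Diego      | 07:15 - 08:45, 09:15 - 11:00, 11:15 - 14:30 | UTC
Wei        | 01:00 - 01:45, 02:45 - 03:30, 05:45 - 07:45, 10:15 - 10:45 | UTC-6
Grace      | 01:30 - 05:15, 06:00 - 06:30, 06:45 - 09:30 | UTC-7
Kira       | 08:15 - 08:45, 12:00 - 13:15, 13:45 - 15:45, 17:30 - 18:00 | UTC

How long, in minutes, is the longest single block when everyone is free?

Mei in UTC: 14:30-15:30.
Ines in UTC: 10:15-11:45, 12:15-13:15 (add 6h to convert from UTC-6).
Diego in UTC: 07:15-08:45, 09:15-11:00, 11:15-14:30.
Wei in UTC: 07:00-07:45, 08:45-09:30, 11:45-13:45, 16:15-16:45 (add 6h to convert from UTC-6).
Grace in UTC: 08:30-12:15, 13:00-13:30, 13:45-16:30 (add 7h to convert from UTC-7).
Kira in UTC: 08:15-08:45, 12:00-13:15, 13:45-15:45, 17:30-18:00.
Mei ∩ Ines: ∅.
Mei ∩ Ines ∩ Diego: ∅.
Mei ∩ Ines ∩ Diego ∩ Wei: ∅.
Mei ∩ Ines ∩ Diego ∩ Wei ∩ Grace: ∅.
Mei ∩ Ines ∩ Diego ∩ Wei ∩ Grace ∩ Kira: ∅.
There is no time when everyone is free.
No common window exists, so the longest block is 0 minutes.

0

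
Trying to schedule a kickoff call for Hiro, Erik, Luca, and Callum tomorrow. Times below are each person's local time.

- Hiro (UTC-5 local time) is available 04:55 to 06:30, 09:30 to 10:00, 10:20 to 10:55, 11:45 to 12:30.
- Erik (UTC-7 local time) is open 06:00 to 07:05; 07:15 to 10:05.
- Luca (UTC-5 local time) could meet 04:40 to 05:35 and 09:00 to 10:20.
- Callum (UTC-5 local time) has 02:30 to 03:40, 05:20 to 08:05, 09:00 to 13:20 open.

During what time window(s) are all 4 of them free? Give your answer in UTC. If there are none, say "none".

14:30-15:00

Hiro in UTC: 09:55-11:30, 14:30-15:00, 15:20-15:55, 16:45-17:30 (add 5h to convert from UTC-5).
Erik in UTC: 13:00-14:05, 14:15-17:05 (add 7h to convert from UTC-7).
Luca in UTC: 09:40-10:35, 14:00-15:20 (add 5h to convert from UTC-5).
Callum in UTC: 07:30-08:40, 10:20-13:05, 14:00-18:20 (add 5h to convert from UTC-5).
Hiro ∩ Erik: 14:30-15:00, 15:20-15:55, 16:45-17:05.
Hiro ∩ Erik ∩ Luca: 14:30-15:00.
Hiro ∩ Erik ∩ Luca ∩ Callum: 14:30-15:00.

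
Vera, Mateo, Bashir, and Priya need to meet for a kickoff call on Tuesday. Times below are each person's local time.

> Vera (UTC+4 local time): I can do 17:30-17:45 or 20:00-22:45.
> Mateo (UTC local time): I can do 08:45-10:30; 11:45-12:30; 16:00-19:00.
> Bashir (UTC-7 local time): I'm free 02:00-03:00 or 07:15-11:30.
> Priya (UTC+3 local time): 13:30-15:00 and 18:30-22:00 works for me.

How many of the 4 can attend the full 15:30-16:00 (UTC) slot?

2

Vera in UTC: 13:30-13:45, 16:00-18:45 (subtract 4h to convert from UTC+4).
Mateo in UTC: 08:45-10:30, 11:45-12:30, 16:00-19:00.
Bashir in UTC: 09:00-10:00, 14:15-18:30 (add 7h to convert from UTC-7).
Priya in UTC: 10:30-12:00, 15:30-19:00 (subtract 3h to convert from UTC+3).
Bashir and Priya can make the full 15:30-16:00 slot — that's 2.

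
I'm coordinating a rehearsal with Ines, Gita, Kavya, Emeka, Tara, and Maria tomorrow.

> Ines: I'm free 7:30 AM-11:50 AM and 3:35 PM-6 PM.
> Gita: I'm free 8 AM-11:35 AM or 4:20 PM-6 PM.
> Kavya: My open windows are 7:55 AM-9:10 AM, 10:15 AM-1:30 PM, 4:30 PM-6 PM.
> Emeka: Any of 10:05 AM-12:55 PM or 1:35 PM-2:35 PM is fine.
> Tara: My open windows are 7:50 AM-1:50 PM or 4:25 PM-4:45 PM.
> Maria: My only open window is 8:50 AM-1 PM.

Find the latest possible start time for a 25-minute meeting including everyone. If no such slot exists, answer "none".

Ines ∩ Gita: 08:00-11:35, 16:20-18:00.
Ines ∩ Gita ∩ Kavya: 08:00-09:10, 10:15-11:35, 16:30-18:00.
Ines ∩ Gita ∩ Kavya ∩ Emeka: 10:15-11:35.
Ines ∩ Gita ∩ Kavya ∩ Emeka ∩ Tara: 10:15-11:35.
Ines ∩ Gita ∩ Kavya ∩ Emeka ∩ Tara ∩ Maria: 10:15-11:35.
Those are the intersection windows.
The last common window of at least 25 minutes is 10:15-11:35; a 25-minute meeting can start as late as 11:10 and still end by 11:35.

11:10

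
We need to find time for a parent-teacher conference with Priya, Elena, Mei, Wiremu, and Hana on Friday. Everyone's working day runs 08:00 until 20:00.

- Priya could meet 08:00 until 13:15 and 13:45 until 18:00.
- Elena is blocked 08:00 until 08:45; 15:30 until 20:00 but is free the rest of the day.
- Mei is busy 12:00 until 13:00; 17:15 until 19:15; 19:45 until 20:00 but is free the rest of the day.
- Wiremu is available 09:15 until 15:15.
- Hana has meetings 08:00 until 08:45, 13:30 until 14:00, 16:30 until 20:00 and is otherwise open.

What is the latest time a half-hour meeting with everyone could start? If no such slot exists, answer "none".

Priya free: 08:00-13:15, 13:45-18:00.
Elena free: 08:45-15:30 (invert busy blocks within the working day).
Mei free: 08:00-12:00, 13:00-17:15, 19:15-19:45 (invert busy blocks within the working day).
Wiremu free: 09:15-15:15.
Hana free: 08:45-13:30, 14:00-16:30 (invert busy blocks within the working day).
Priya ∩ Elena: 08:45-13:15, 13:45-15:30.
Priya ∩ Elena ∩ Mei: 08:45-12:00, 13:00-13:15, 13:45-15:30.
Priya ∩ Elena ∩ Mei ∩ Wiremu: 09:15-12:00, 13:00-13:15, 13:45-15:15.
Priya ∩ Elena ∩ Mei ∩ Wiremu ∩ Hana: 09:15-12:00, 13:00-13:15, 14:00-15:15.
So the common availability across everyone is 09:15-12:00, 13:00-13:15, 14:00-15:15.
The last common window of at least 30 minutes is 14:00-15:15; a 30-minute meeting can start as late as 14:45 and still end by 15:15.

14:45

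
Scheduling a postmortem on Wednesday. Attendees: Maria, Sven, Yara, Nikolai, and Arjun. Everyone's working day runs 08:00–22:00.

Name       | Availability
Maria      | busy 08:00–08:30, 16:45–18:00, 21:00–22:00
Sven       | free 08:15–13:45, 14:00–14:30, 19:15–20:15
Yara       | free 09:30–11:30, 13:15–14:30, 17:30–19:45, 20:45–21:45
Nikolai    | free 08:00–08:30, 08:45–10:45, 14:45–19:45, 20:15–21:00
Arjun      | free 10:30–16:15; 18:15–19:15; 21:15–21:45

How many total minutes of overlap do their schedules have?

15

Maria free: 08:30-16:45, 18:00-21:00 (invert busy blocks within the working day).
Sven free: 08:15-13:45, 14:00-14:30, 19:15-20:15.
Yara free: 09:30-11:30, 13:15-14:30, 17:30-19:45, 20:45-21:45.
Nikolai free: 08:00-08:30, 08:45-10:45, 14:45-19:45, 20:15-21:00.
Arjun free: 10:30-16:15, 18:15-19:15, 21:15-21:45.
Maria ∩ Sven: 08:30-13:45, 14:00-14:30, 19:15-20:15.
Maria ∩ Sven ∩ Yara: 09:30-11:30, 13:15-13:45, 14:00-14:30, 19:15-19:45.
Maria ∩ Sven ∩ Yara ∩ Nikolai: 09:30-10:45, 19:15-19:45.
Maria ∩ Sven ∩ Yara ∩ Nikolai ∩ Arjun: 10:30-10:45.
So the common availability across everyone is 10:30-10:45.
That's a single block of 15 minutes.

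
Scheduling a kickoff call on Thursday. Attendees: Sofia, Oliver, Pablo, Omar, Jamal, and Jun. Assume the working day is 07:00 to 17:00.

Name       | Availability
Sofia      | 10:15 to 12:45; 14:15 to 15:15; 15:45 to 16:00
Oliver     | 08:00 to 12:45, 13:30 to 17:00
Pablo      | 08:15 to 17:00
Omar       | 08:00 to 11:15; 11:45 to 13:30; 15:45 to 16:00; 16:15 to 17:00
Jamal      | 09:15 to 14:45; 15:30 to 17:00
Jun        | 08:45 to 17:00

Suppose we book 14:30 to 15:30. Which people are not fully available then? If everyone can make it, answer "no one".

Sofia: not fully free for 14:30-15:30. Oliver: free for 14:30-15:30. Pablo: free for 14:30-15:30. Omar: not fully free for 14:30-15:30. Jamal: not fully free for 14:30-15:30. Jun: free for 14:30-15:30.

Jamal, Omar, Sofia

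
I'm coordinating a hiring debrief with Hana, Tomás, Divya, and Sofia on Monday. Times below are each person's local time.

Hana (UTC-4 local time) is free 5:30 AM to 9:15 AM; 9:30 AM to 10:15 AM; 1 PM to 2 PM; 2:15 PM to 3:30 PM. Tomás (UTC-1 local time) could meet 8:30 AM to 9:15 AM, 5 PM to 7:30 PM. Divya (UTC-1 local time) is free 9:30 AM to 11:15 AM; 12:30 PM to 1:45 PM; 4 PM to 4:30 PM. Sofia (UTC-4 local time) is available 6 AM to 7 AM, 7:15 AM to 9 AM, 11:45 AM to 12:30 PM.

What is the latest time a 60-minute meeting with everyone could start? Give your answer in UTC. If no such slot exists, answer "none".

Hana in UTC: 09:30-13:15, 13:30-14:15, 17:00-18:00, 18:15-19:30 (add 4h to convert from UTC-4).
Tomás in UTC: 09:30-10:15, 18:00-20:30 (add 1h to convert from UTC-1).
Divya in UTC: 10:30-12:15, 13:30-14:45, 17:00-17:30 (add 1h to convert from UTC-1).
Sofia in UTC: 10:00-11:00, 11:15-13:00, 15:45-16:30 (add 4h to convert from UTC-4).
Hana ∩ Tomás: 09:30-10:15, 18:15-19:30.
Hana ∩ Tomás ∩ Divya: ∅.
Hana ∩ Tomás ∩ Divya ∩ Sofia: ∅.
There is no time when everyone is free.
No common window is at least 60 minutes long.

none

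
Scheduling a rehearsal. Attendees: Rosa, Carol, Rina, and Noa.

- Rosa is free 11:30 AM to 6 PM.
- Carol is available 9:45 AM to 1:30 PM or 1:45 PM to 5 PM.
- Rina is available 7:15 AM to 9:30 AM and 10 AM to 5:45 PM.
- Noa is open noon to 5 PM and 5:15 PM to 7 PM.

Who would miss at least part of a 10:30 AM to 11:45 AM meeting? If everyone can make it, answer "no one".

Noa, Rosa

Rosa: not fully free for 10:30-11:45. Carol: free for 10:30-11:45. Rina: free for 10:30-11:45. Noa: not fully free for 10:30-11:45.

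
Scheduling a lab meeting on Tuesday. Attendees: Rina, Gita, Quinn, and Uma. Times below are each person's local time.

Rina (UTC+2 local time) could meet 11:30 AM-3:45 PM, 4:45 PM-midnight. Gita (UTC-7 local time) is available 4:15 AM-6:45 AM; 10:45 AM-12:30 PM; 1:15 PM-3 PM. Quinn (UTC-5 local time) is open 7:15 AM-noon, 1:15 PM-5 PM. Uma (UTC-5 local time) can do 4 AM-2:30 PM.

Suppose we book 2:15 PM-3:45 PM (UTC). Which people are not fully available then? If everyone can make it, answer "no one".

Rina in UTC: 09:30-13:45, 14:45-22:00 (subtract 2h to convert from UTC+2).
Gita in UTC: 11:15-13:45, 17:45-19:30, 20:15-22:00 (add 7h to convert from UTC-7).
Quinn in UTC: 12:15-17:00, 18:15-22:00 (add 5h to convert from UTC-5).
Uma in UTC: 09:00-19:30 (add 5h to convert from UTC-5).
Rina: not fully free for 14:15-15:45. Gita: not fully free for 14:15-15:45. Quinn: free for 14:15-15:45. Uma: free for 14:15-15:45.

Gita, Rina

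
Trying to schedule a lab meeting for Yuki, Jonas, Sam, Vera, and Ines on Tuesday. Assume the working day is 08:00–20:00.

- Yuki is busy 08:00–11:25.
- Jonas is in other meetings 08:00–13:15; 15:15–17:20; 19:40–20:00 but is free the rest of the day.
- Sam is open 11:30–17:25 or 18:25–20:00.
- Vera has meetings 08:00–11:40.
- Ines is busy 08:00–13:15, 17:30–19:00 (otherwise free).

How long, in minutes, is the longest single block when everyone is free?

120

Yuki free: 11:25-20:00 (invert busy blocks within the working day).
Jonas free: 13:15-15:15, 17:20-19:40 (invert busy blocks within the working day).
Sam free: 11:30-17:25, 18:25-20:00.
Vera free: 11:40-20:00 (invert busy blocks within the working day).
Ines free: 13:15-17:30, 19:00-20:00 (invert busy blocks within the working day).
Yuki ∩ Jonas: 13:15-15:15, 17:20-19:40.
Yuki ∩ Jonas ∩ Sam: 13:15-15:15, 17:20-17:25, 18:25-19:40.
Yuki ∩ Jonas ∩ Sam ∩ Vera: 13:15-15:15, 17:20-17:25, 18:25-19:40.
Yuki ∩ Jonas ∩ Sam ∩ Vera ∩ Ines: 13:15-15:15, 17:20-17:25, 19:00-19:40.
The longest is 13:15-15:15 at 120 minutes.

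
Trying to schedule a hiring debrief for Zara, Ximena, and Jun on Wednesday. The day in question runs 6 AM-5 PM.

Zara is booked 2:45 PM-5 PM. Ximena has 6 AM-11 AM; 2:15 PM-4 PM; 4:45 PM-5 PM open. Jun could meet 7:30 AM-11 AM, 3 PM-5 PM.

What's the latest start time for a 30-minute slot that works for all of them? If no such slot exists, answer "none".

10:30

Zara free: 06:00-14:45 (invert busy blocks within the working day).
Ximena free: 06:00-11:00, 14:15-16:00, 16:45-17:00.
Jun free: 07:30-11:00, 15:00-17:00.
Zara ∩ Ximena: 06:00-11:00, 14:15-14:45.
Zara ∩ Ximena ∩ Jun: 07:30-11:00.
The last common window of at least 30 minutes is 07:30-11:00; a 30-minute meeting can start as late as 10:30 and still end by 11:00.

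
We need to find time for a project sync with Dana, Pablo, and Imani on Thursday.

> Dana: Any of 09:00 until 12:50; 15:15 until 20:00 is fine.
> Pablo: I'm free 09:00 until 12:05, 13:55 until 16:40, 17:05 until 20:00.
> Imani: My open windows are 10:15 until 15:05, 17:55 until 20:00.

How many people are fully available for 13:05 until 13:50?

1

Imani can make the full 13:05-13:50 slot — that's 1.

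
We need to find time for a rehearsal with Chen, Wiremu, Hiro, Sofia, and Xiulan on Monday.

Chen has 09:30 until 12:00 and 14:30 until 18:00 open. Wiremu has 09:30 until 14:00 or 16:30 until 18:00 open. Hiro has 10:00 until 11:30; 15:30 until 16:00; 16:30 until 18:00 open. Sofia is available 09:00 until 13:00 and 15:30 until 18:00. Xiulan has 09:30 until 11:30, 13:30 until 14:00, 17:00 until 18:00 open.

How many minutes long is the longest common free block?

90

Chen ∩ Wiremu: 09:30-12:00, 16:30-18:00.
Chen ∩ Wiremu ∩ Hiro: 10:00-11:30, 16:30-18:00.
Chen ∩ Wiremu ∩ Hiro ∩ Sofia: 10:00-11:30, 16:30-18:00.
Chen ∩ Wiremu ∩ Hiro ∩ Sofia ∩ Xiulan: 10:00-11:30, 17:00-18:00.
The longest is 10:00-11:30 at 90 minutes.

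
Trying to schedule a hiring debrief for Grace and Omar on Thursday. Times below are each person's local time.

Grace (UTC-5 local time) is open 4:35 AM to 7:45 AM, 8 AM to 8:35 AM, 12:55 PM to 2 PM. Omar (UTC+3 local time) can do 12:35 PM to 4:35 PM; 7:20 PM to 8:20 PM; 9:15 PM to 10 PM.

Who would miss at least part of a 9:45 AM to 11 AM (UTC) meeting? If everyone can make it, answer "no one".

no one

Grace in UTC: 09:35-12:45, 13:00-13:35, 17:55-19:00 (add 5h to convert from UTC-5).
Omar in UTC: 09:35-13:35, 16:20-17:20, 18:15-19:00 (subtract 3h to convert from UTC+3).
Grace: free for 09:45-11:00. Omar: free for 09:45-11:00.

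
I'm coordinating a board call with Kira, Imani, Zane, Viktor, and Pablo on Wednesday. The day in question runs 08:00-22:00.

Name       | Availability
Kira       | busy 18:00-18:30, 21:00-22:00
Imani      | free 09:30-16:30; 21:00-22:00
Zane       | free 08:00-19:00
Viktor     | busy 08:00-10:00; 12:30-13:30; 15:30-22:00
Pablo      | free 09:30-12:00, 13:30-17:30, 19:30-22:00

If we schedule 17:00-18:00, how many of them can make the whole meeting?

Kira free: 08:00-18:00, 18:30-21:00 (invert busy blocks within the working day).
Imani free: 09:30-16:30, 21:00-22:00.
Zane free: 08:00-19:00.
Viktor free: 10:00-12:30, 13:30-15:30 (invert busy blocks within the working day).
Pablo free: 09:30-12:00, 13:30-17:30, 19:30-22:00.
Kira and Zane can make the full 17:00-18:00 slot — that's 2.

2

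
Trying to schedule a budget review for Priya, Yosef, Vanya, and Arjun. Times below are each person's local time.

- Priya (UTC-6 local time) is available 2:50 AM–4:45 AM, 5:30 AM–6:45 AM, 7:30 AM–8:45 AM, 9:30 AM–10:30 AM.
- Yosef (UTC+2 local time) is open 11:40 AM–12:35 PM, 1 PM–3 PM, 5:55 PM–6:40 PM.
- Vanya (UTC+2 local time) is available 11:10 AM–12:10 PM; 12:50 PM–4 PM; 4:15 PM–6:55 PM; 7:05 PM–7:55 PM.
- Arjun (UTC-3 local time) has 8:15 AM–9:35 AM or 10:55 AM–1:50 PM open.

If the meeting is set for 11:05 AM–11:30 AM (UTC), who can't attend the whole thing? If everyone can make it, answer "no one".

Priya in UTC: 08:50-10:45, 11:30-12:45, 13:30-14:45, 15:30-16:30 (add 6h to convert from UTC-6).
Yosef in UTC: 09:40-10:35, 11:00-13:00, 15:55-16:40 (subtract 2h to convert from UTC+2).
Vanya in UTC: 09:10-10:10, 10:50-14:00, 14:15-16:55, 17:05-17:55 (subtract 2h to convert from UTC+2).
Arjun in UTC: 11:15-12:35, 13:55-16:50 (add 3h to convert from UTC-3).
Priya: not fully free for 11:05-11:30. Yosef: free for 11:05-11:30. Vanya: free for 11:05-11:30. Arjun: not fully free for 11:05-11:30.

Arjun, Priya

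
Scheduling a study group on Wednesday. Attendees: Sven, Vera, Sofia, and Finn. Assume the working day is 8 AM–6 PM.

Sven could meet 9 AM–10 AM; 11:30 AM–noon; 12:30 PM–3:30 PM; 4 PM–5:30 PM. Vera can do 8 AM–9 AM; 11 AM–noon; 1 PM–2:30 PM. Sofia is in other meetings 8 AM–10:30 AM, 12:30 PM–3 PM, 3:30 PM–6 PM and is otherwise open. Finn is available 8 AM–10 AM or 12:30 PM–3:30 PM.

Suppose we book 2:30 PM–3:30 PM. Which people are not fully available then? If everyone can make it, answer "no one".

Sven free: 09:00-10:00, 11:30-12:00, 12:30-15:30, 16:00-17:30.
Vera free: 08:00-09:00, 11:00-12:00, 13:00-14:30.
Sofia free: 10:30-12:30, 15:00-15:30 (invert busy blocks within the working day).
Finn free: 08:00-10:00, 12:30-15:30.
Sven: free for 14:30-15:30. Vera: not fully free for 14:30-15:30. Sofia: not fully free for 14:30-15:30. Finn: free for 14:30-15:30.

Sofia, Vera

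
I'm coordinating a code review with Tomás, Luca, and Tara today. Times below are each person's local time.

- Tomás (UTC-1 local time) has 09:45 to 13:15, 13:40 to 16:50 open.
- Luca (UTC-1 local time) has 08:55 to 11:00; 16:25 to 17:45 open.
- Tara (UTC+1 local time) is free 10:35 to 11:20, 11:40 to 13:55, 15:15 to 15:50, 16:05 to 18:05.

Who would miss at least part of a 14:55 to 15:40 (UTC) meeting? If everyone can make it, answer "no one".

Luca, Tara

Tomás in UTC: 10:45-14:15, 14:40-17:50 (add 1h to convert from UTC-1).
Luca in UTC: 09:55-12:00, 17:25-18:45 (add 1h to convert from UTC-1).
Tara in UTC: 09:35-10:20, 10:40-12:55, 14:15-14:50, 15:05-17:05 (subtract 1h to convert from UTC+1).
Tomás: free for 14:55-15:40. Luca: not fully free for 14:55-15:40. Tara: not fully free for 14:55-15:40.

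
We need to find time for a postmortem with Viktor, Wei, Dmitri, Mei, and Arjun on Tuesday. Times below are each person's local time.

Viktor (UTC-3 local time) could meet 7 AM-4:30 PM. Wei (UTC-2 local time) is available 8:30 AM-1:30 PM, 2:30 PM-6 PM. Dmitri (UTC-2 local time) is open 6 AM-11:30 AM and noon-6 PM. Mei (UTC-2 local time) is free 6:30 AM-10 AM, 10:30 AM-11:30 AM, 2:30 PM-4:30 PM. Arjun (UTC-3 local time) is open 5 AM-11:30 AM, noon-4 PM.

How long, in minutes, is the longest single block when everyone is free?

Viktor in UTC: 10:00-19:30 (add 3h to convert from UTC-3).
Wei in UTC: 10:30-15:30, 16:30-20:00 (add 2h to convert from UTC-2).
Dmitri in UTC: 08:00-13:30, 14:00-20:00 (add 2h to convert from UTC-2).
Mei in UTC: 08:30-12:00, 12:30-13:30, 16:30-18:30 (add 2h to convert from UTC-2).
Arjun in UTC: 08:00-14:30, 15:00-19:00 (add 3h to convert from UTC-3).
Viktor ∩ Wei: 10:30-15:30, 16:30-19:30.
Viktor ∩ Wei ∩ Dmitri: 10:30-13:30, 14:00-15:30, 16:30-19:30.
Viktor ∩ Wei ∩ Dmitri ∩ Mei: 10:30-12:00, 12:30-13:30, 16:30-18:30.
Viktor ∩ Wei ∩ Dmitri ∩ Mei ∩ Arjun: 10:30-12:00, 12:30-13:30, 16:30-18:30.
The longest is 16:30-18:30 at 120 minutes.

120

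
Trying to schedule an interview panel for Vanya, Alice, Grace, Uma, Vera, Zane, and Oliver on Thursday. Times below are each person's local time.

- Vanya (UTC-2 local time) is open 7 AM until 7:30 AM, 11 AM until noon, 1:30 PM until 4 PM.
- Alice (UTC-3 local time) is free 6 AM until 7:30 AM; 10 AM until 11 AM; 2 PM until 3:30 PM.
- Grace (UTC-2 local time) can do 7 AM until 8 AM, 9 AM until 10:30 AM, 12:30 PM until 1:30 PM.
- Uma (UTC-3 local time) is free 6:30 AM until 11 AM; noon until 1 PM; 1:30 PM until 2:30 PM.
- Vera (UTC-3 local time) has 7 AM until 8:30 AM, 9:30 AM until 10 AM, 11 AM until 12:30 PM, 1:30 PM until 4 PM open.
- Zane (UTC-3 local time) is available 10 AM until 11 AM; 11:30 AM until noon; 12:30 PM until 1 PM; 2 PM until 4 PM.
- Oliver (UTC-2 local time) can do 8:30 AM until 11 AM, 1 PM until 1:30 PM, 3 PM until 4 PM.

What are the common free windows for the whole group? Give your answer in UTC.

Vanya in UTC: 09:00-09:30, 13:00-14:00, 15:30-18:00 (add 2h to convert from UTC-2).
Alice in UTC: 09:00-10:30, 13:00-14:00, 17:00-18:30 (add 3h to convert from UTC-3).
Grace in UTC: 09:00-10:00, 11:00-12:30, 14:30-15:30 (add 2h to convert from UTC-2).
Uma in UTC: 09:30-14:00, 15:00-16:00, 16:30-17:30 (add 3h to convert from UTC-3).
Vera in UTC: 10:00-11:30, 12:30-13:00, 14:00-15:30, 16:30-19:00 (add 3h to convert from UTC-3).
Zane in UTC: 13:00-14:00, 14:30-15:00, 15:30-16:00, 17:00-19:00 (add 3h to convert from UTC-3).
Oliver in UTC: 10:30-13:00, 15:00-15:30, 17:00-18:00 (add 2h to convert from UTC-2).
Vanya ∩ Alice: 09:00-09:30, 13:00-14:00, 17:00-18:00.
Vanya ∩ Alice ∩ Grace: 09:00-09:30.
Vanya ∩ Alice ∩ Grace ∩ Uma: ∅.
Vanya ∩ Alice ∩ Grace ∩ Uma ∩ Vera: ∅.
Vanya ∩ Alice ∩ Grace ∩ Uma ∩ Vera ∩ Zane: ∅.
Vanya ∩ Alice ∩ Grace ∩ Uma ∩ Vera ∩ Zane ∩ Oliver: ∅.
There is no time when everyone is free.

none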